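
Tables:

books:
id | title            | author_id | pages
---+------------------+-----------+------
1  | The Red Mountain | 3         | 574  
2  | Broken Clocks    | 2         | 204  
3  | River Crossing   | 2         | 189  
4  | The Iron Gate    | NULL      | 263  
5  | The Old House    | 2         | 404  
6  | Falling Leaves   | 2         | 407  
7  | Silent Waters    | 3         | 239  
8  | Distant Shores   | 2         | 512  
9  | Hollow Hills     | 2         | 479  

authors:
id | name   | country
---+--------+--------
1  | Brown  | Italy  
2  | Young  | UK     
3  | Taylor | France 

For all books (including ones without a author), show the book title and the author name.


LEFT JOIN keeps every row from books (the left table); where author_id has no match in authors, the author columns become NULL. Walk through each book:
  - book 1 (The Red Mountain): author_id=3 -> matches Taylor
  - book 2 (Broken Clocks): author_id=2 -> matches Young
  - book 3 (River Crossing): author_id=2 -> matches Young
  - book 4 (The Iron Gate): author_id=NULL, no match -> kept with NULL
  - book 5 (The Old House): author_id=2 -> matches Young
  - book 6 (Falling Leaves): author_id=2 -> matches Young
  - book 7 (Silent Waters): author_id=3 -> matches Taylor
  - book 8 (Distant Shores): author_id=2 -> matches Young
  - book 9 (Hollow Hills): author_id=2 -> matches Young
All 9 rows appear; 1 has NULL author.

SQL:
SELECT a.title, b.name AS author
FROM books a
LEFT JOIN authors b ON a.author_id = b.id

Result:
title            | author
-----------------+-------
The Red Mountain | Taylor
Broken Clocks    | Young 
River Crossing   | Young 
The Iron Gate    | NULL  
The Old House    | Young 
Falling Leaves   | Young 
Silent Waters    | Taylor
Distant Shores   | Young 
Hollow Hills     | Young 


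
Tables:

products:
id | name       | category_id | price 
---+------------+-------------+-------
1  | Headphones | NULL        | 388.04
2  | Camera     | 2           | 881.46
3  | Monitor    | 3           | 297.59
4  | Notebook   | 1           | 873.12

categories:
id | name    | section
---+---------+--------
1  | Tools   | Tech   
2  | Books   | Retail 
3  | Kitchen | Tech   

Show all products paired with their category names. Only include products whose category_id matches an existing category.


INNER JOIN keeps only products rows whose category_id matches an id in categories. Walk through each product:
  - product 1 (Headphones): category_id=NULL, no match -> dropped
  - product 2 (Camera): category_id=2 -> matches Books
  - product 3 (Monitor): category_id=3 -> matches Kitchen
  - product 4 (Notebook): category_id=1 -> matches Tools
So 1 of 4 rows is dropped.

SQL:
SELECT a.name, b.name AS category
FROM products a
INNER JOIN categories b ON a.category_id = b.id

Result:
name     | category
---------+---------
Camera   | Books   
Monitor  | Kitchen 
Notebook | Tools   


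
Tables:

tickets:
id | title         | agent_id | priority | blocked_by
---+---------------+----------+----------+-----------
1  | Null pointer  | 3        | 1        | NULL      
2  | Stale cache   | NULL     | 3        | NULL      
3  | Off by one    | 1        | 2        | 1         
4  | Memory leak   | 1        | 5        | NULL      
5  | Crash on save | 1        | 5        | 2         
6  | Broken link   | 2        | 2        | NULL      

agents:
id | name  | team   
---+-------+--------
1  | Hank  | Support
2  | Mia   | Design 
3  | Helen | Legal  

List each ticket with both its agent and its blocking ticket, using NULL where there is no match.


Two LEFT JOINs from the same base table tickets: one to agents via agent_id, one to tickets itself via blocked_by. Both are LEFT so every ticket is preserved.
Match against agents:
  - ticket 1 (Null pointer): agent_id=3 -> matches Helen
  - ticket 2 (Stale cache): agent_id=NULL, no match -> kept with NULL
  - ticket 3 (Off by one): agent_id=1 -> matches Hank
  - ticket 4 (Memory leak): agent_id=1 -> matches Hank
  - ticket 5 (Crash on save): agent_id=1 -> matches Hank
  - ticket 6 (Broken link): agent_id=2 -> matches Mia
Match against tickets (self):
  - ticket 1 (Null pointer): blocked_by=NULL -> NULL
  - ticket 2 (Stale cache): blocked_by=NULL -> NULL
  - ticket 3 (Off by one): blocked_by=1 -> Null pointer
  - ticket 4 (Memory leak): blocked_by=NULL -> NULL
  - ticket 5 (Crash on save): blocked_by=2 -> Stale cache
  - ticket 6 (Broken link): blocked_by=NULL -> NULL

SQL:
SELECT a.title, b.name AS agent, c.title AS blocked_by
FROM tickets a
LEFT JOIN agents b ON a.agent_id = b.id
LEFT JOIN tickets c ON a.blocked_by = c.id

Result:
title         | agent | blocked_by  
--------------+-------+-------------
Null pointer  | Helen | NULL        
Stale cache   | NULL  | NULL        
Off by one    | Hank  | Null pointer
Memory leak   | Hank  | NULL        
Crash on save | Hank  | Stale cache 
Broken link   | Mia   | NULL        


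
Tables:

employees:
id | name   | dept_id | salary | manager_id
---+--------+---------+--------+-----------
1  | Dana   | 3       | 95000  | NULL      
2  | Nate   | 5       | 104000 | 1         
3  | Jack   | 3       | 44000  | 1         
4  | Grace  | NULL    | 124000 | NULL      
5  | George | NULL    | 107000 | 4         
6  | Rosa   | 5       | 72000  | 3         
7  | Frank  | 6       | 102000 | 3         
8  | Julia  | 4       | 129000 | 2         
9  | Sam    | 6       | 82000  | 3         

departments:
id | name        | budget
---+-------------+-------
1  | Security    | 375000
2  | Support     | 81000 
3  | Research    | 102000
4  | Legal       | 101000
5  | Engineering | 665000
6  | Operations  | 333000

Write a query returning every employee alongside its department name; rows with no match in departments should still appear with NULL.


LEFT JOIN keeps every row from employees (the left table); where dept_id has no match in departments, the department columns become NULL. Walk through each employee:
  - employee 1 (Dana): dept_id=3 -> matches Research
  - employee 2 (Nate): dept_id=5 -> matches Engineering
  - employee 3 (Jack): dept_id=3 -> matches Research
  - employee 4 (Grace): dept_id=NULL, no match -> kept with NULL
  - employee 5 (George): dept_id=NULL, no match -> kept with NULL
  - employee 6 (Rosa): dept_id=5 -> matches Engineering
  - employee 7 (Frank): dept_id=6 -> matches Operations
  - employee 8 (Julia): dept_id=4 -> matches Legal
  - employee 9 (Sam): dept_id=6 -> matches Operations
All 9 rows appear; 2 have NULL department.

SQL:
SELECT a.name, b.name AS department
FROM employees a
LEFT JOIN departments b ON a.dept_id = b.id

Result:
name   | department 
-------+------------
Dana   | Research   
Nate   | Engineering
Jack   | Research   
Grace  | NULL       
George | NULL       
Rosa   | Engineering
Frank  | Operations 
Julia  | Legal      
Sam    | Operations 


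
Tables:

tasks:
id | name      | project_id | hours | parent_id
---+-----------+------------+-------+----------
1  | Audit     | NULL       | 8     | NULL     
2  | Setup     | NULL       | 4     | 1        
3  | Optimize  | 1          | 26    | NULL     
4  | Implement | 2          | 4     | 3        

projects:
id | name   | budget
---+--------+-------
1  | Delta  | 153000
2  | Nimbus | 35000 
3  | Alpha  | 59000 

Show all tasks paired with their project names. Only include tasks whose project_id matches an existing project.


INNER JOIN keeps only tasks rows whose project_id matches an id in projects. Walk through each task:
  - task 1 (Audit): project_id=NULL, no match -> dropped
  - task 2 (Setup): project_id=NULL, no match -> dropped
  - task 3 (Optimize): project_id=1 -> matches Delta
  - task 4 (Implement): project_id=2 -> matches Nimbus
So 2 of 4 rows are dropped.

SQL:
SELECT a.name, b.name AS project
FROM tasks a
INNER JOIN projects b ON a.project_id = b.id

Result:
name      | project
----------+--------
Optimize  | Delta  
Implement | Nimbus 


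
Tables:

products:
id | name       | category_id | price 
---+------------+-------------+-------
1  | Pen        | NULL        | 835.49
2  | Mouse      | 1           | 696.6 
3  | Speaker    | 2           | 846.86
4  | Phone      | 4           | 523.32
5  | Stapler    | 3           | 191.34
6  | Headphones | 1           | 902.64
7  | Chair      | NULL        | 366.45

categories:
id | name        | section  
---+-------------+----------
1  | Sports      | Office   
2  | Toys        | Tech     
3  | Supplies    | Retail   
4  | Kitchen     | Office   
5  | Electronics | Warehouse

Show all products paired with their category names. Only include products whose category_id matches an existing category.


INNER JOIN keeps only products rows whose category_id matches an id in categories. Walk through each product:
  - product 1 (Pen): category_id=NULL, no match -> dropped
  - product 2 (Mouse): category_id=1 -> matches Sports
  - product 3 (Speaker): category_id=2 -> matches Toys
  - product 4 (Phone): category_id=4 -> matches Kitchen
  - product 5 (Stapler): category_id=3 -> matches Supplies
  - product 6 (Headphones): category_id=1 -> matches Sports
  - product 7 (Chair): category_id=NULL, no match -> dropped
So 2 of 7 rows are dropped.

SQL:
SELECT a.name, b.name AS category
FROM products a
INNER JOIN categories b ON a.category_id = b.id

Result:
name       | category
-----------+---------
Mouse      | Sports  
Speaker    | Toys    
Phone      | Kitchen 
Stapler    | Supplies
Headphones | Sports  


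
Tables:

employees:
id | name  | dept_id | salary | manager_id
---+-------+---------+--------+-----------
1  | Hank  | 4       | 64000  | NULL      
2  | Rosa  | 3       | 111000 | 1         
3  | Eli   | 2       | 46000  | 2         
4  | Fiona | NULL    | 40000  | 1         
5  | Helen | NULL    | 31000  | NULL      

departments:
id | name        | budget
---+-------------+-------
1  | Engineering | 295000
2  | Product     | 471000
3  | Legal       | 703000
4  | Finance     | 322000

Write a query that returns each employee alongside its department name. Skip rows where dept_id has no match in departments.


INNER JOIN keeps only employees rows whose dept_id matches an id in departments. Walk through each employee:
  - employee 1 (Hank): dept_id=4 -> matches Finance
  - employee 2 (Rosa): dept_id=3 -> matches Legal
  - employee 3 (Eli): dept_id=2 -> matches Product
  - employee 4 (Fiona): dept_id=NULL, no match -> dropped
  - employee 5 (Helen): dept_id=NULL, no match -> dropped
So 2 of 5 rows are dropped.

SQL:
SELECT a.name, b.name AS department
FROM employees a
INNER JOIN departments b ON a.dept_id = b.id

Result:
name | department
-----+-----------
Hank | Finance   
Rosa | Legal     
Eli  | Product   


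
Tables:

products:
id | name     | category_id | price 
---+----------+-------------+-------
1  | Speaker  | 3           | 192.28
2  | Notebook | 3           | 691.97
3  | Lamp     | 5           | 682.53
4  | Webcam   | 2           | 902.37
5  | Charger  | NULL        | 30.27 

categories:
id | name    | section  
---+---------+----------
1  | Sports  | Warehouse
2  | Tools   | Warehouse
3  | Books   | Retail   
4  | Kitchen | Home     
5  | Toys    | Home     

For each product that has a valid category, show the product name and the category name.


INNER JOIN keeps only products rows whose category_id matches an id in categories. Walk through each product:
  - product 1 (Speaker): category_id=3 -> matches Books
  - product 2 (Notebook): category_id=3 -> matches Books
  - product 3 (Lamp): category_id=5 -> matches Toys
  - product 4 (Webcam): category_id=2 -> matches Tools
  - product 5 (Charger): category_id=NULL, no match -> dropped
So 1 of 5 rows is dropped.

SQL:
SELECT a.name, b.name AS category
FROM products a
INNER JOIN categories b ON a.category_id = b.id

Result:
name     | category
---------+---------
Speaker  | Books   
Notebook | Books   
Lamp     | Toys    
Webcam   | Tools   


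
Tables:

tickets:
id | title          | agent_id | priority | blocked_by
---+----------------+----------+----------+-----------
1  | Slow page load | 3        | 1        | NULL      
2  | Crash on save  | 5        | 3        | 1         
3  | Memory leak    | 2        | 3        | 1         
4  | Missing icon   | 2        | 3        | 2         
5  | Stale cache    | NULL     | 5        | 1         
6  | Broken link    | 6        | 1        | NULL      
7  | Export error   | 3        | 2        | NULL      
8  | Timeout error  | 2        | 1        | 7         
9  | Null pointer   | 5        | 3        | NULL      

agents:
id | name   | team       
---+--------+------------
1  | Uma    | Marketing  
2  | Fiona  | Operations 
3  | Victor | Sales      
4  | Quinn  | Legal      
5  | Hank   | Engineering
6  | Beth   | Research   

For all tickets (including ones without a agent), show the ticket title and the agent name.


LEFT JOIN keeps every row from tickets (the left table); where agent_id has no match in agents, the agent columns become NULL. Walk through each ticket:
  - ticket 1 (Slow page load): agent_id=3 -> matches Victor
  - ticket 2 (Crash on save): agent_id=5 -> matches Hank
  - ticket 3 (Memory leak): agent_id=2 -> matches Fiona
  - ticket 4 (Missing icon): agent_id=2 -> matches Fiona
  - ticket 5 (Stale cache): agent_id=NULL, no match -> kept with NULL
  - ticket 6 (Broken link): agent_id=6 -> matches Beth
  - ticket 7 (Export error): agent_id=3 -> matches Victor
  - ticket 8 (Timeout error): agent_id=2 -> matches Fiona
  - ticket 9 (Null pointer): agent_id=5 -> matches Hank
All 9 rows appear; 1 has NULL agent.

SQL:
SELECT a.title, b.name AS agent
FROM tickets a
LEFT JOIN agents b ON a.agent_id = b.id

Result:
title          | agent 
---------------+-------
Slow page load | Victor
Crash on save  | Hank  
Memory leak    | Fiona 
Missing icon   | Fiona 
Stale cache    | NULL  
Broken link    | Beth  
Export error   | Victor
Timeout error  | Fiona 
Null pointer   | Hank  


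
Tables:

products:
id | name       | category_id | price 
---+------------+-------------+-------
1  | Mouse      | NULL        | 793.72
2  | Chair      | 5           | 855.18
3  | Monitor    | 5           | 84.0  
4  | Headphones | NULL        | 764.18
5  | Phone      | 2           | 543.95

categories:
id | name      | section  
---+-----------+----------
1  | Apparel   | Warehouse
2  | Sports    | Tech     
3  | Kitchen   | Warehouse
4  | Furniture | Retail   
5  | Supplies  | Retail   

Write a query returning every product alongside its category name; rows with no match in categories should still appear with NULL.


LEFT JOIN keeps every row from products (the left table); where category_id has no match in categories, the category columns become NULL. Walk through each product:
  - product 1 (Mouse): category_id=NULL, no match -> kept with NULL
  - product 2 (Chair): category_id=5 -> matches Supplies
  - product 3 (Monitor): category_id=5 -> matches Supplies
  - product 4 (Headphones): category_id=NULL, no match -> kept with NULL
  - product 5 (Phone): category_id=2 -> matches Sports
All 5 rows appear; 2 have NULL category.

SQL:
SELECT a.name, b.name AS category
FROM products a
LEFT JOIN categories b ON a.category_id = b.id

Result:
name       | category
-----------+---------
Mouse      | NULL    
Chair      | Supplies
Monitor    | Supplies
Headphones | NULL    
Phone      | Sports  


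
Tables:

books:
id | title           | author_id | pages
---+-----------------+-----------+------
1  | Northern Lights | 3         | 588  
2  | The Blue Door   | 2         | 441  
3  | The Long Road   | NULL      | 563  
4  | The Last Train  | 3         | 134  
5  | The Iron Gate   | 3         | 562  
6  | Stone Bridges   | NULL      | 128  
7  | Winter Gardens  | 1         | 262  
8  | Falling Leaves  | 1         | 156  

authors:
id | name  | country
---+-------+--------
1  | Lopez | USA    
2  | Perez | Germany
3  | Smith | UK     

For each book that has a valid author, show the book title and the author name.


INNER JOIN keeps only books rows whose author_id matches an id in authors. Walk through each book:
  - book 1 (Northern Lights): author_id=3 -> matches Smith
  - book 2 (The Blue Door): author_id=2 -> matches Perez
  - book 3 (The Long Road): author_id=NULL, no match -> dropped
  - book 4 (The Last Train): author_id=3 -> matches Smith
  - book 5 (The Iron Gate): author_id=3 -> matches Smith
  - book 6 (Stone Bridges): author_id=NULL, no match -> dropped
  - book 7 (Winter Gardens): author_id=1 -> matches Lopez
  - book 8 (Falling Leaves): author_id=1 -> matches Lopez
So 2 of 8 rows are dropped.

SQL:
SELECT a.title, b.name AS author
FROM books a
INNER JOIN authors b ON a.author_id = b.id

Result:
title           | author
----------------+-------
Northern Lights | Smith 
The Blue Door   | Perez 
The Last Train  | Smith 
The Iron Gate   | Smith 
Winter Gardens  | Lopez 
Falling Leaves  | Lopez 


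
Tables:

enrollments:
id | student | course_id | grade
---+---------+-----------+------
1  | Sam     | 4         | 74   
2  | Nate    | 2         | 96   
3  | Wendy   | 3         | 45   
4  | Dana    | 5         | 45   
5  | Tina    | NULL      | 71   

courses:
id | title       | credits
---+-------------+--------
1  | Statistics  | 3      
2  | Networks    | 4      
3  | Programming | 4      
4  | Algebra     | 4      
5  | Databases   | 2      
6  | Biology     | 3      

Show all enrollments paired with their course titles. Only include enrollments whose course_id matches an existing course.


INNER JOIN keeps only enrollments rows whose course_id matches an id in courses. Walk through each enrollment:
  - enrollment 1 (Sam): course_id=4 -> matches Algebra
  - enrollment 2 (Nate): course_id=2 -> matches Networks
  - enrollment 3 (Wendy): course_id=3 -> matches Programming
  - enrollment 4 (Dana): course_id=5 -> matches Databases
  - enrollment 5 (Tina): course_id=NULL, no match -> dropped
So 1 of 5 rows is dropped.

SQL:
SELECT a.student, b.title AS course
FROM enrollments a
INNER JOIN courses b ON a.course_id = b.id

Result:
student | course     
--------+------------
Sam     | Algebra    
Nate    | Networks   
Wendy   | Programming
Dana    | Databases  


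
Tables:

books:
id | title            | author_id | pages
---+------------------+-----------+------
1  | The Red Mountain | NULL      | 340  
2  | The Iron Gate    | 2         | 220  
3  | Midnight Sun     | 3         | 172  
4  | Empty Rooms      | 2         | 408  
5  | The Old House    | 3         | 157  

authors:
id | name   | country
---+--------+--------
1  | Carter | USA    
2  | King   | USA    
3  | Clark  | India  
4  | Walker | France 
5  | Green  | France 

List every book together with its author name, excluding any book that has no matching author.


INNER JOIN keeps only books rows whose author_id matches an id in authors. Walk through each book:
  - book 1 (The Red Mountain): author_id=NULL, no match -> dropped
  - book 2 (The Iron Gate): author_id=2 -> matches King
  - book 3 (Midnight Sun): author_id=3 -> matches Clark
  - book 4 (Empty Rooms): author_id=2 -> matches King
  - book 5 (The Old House): author_id=3 -> matches Clark
So 1 of 5 rows is dropped.

SQL:
SELECT a.title, b.name AS author
FROM books a
INNER JOIN authors b ON a.author_id = b.id

Result:
title         | author
--------------+-------
The Iron Gate | King  
Midnight Sun  | Clark 
Empty Rooms   | King  
The Old House | Clark 


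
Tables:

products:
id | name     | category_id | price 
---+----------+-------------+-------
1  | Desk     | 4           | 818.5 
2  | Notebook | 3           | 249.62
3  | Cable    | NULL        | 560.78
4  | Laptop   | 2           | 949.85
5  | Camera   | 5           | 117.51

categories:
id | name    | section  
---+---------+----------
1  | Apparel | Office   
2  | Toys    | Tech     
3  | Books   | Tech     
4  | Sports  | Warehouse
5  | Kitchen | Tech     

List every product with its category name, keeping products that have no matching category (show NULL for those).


LEFT JOIN keeps every row from products (the left table); where category_id has no match in categories, the category columns become NULL. Walk through each product:
  - product 1 (Desk): category_id=4 -> matches Sports
  - product 2 (Notebook): category_id=3 -> matches Books
  - product 3 (Cable): category_id=NULL, no match -> kept with NULL
  - product 4 (Laptop): category_id=2 -> matches Toys
  - product 5 (Camera): category_id=5 -> matches Kitchen
All 5 rows appear; 1 has NULL category.

SQL:
SELECT a.name, b.name AS category
FROM products a
LEFT JOIN categories b ON a.category_id = b.id

Result:
name     | category
---------+---------
Desk     | Sports  
Notebook | Books   
Cable    | NULL    
Laptop   | Toys    
Camera   | Kitchen 


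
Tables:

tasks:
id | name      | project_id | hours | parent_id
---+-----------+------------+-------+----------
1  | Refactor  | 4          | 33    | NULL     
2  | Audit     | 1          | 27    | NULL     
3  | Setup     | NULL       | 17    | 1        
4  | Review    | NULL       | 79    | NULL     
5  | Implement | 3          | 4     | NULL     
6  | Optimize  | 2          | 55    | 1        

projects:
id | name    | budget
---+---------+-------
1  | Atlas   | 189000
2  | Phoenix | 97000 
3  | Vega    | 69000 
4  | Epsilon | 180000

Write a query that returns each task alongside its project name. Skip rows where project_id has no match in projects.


INNER JOIN keeps only tasks rows whose project_id matches an id in projects. Walk through each task:
  - task 1 (Refactor): project_id=4 -> matches Epsilon
  - task 2 (Audit): project_id=1 -> matches Atlas
  - task 3 (Setup): project_id=NULL, no match -> dropped
  - task 4 (Review): project_id=NULL, no match -> dropped
  - task 5 (Implement): project_id=3 -> matches Vega
  - task 6 (Optimize): project_id=2 -> matches Phoenix
So 2 of 6 rows are dropped.

SQL:
SELECT a.name, b.name AS project
FROM tasks a
INNER JOIN projects b ON a.project_id = b.id

Result:
name      | project
----------+--------
Refactor  | Epsilon
Audit     | Atlas  
Implement | Vega   
Optimize  | Phoenix


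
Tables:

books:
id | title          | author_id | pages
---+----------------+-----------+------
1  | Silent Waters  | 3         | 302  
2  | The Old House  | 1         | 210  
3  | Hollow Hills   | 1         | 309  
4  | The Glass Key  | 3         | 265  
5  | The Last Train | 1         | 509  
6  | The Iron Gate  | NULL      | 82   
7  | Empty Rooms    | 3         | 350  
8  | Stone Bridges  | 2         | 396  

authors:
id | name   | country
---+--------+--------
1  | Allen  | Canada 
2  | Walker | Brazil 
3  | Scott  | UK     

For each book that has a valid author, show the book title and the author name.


INNER JOIN keeps only books rows whose author_id matches an id in authors. Walk through each book:
  - book 1 (Silent Waters): author_id=3 -> matches Scott
  - book 2 (The Old House): author_id=1 -> matches Allen
  - book 3 (Hollow Hills): author_id=1 -> matches Allen
  - book 4 (The Glass Key): author_id=3 -> matches Scott
  - book 5 (The Last Train): author_id=1 -> matches Allen
  - book 6 (The Iron Gate): author_id=NULL, no match -> dropped
  - book 7 (Empty Rooms): author_id=3 -> matches Scott
  - book 8 (Stone Bridges): author_id=2 -> matches Walker
So 1 of 8 rows is dropped.

SQL:
SELECT a.title, b.name AS author
FROM books a
INNER JOIN authors b ON a.author_id = b.id

Result:
title          | author
---------------+-------
Silent Waters  | Scott 
The Old House  | Allen 
Hollow Hills   | Allen 
The Glass Key  | Scott 
The Last Train | Allen 
Empty Rooms    | Scott 
Stone Bridges  | Walker


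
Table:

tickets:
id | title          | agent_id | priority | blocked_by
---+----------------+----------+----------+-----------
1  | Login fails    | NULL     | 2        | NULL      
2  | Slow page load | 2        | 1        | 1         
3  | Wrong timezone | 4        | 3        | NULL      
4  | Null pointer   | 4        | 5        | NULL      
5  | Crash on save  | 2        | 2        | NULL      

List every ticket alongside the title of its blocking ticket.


This is a self-join: tickets is joined to a second copy of itself, matching each row's blocked_by to another row's id. Use LEFT JOIN so rows with blocked_by=NULL are kept.
  - ticket 1 (Login fails): blocked_by=NULL -> NULL
  - ticket 2 (Slow page load): blocked_by=1 -> Login fails
  - ticket 3 (Wrong timezone): blocked_by=NULL -> NULL
  - ticket 4 (Null pointer): blocked_by=NULL -> NULL
  - ticket 5 (Crash on save): blocked_by=NULL -> NULL

SQL:
SELECT a.title AS item, b.title AS blocked_by
FROM tickets a
LEFT JOIN tickets b ON a.blocked_by = b.id

Result:
item           | blocked_by 
---------------+------------
Login fails    | NULL       
Slow page load | Login fails
Wrong timezone | NULL       
Null pointer   | NULL       
Crash on save  | NULL       


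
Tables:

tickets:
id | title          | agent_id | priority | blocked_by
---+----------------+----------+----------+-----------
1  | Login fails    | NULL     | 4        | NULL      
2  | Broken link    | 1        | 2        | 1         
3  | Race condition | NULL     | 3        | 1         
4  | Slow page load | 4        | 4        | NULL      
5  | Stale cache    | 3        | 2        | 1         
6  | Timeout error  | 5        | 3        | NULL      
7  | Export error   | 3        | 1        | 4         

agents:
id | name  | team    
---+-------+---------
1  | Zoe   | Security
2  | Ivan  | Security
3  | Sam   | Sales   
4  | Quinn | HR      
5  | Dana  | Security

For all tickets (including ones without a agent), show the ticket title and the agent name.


LEFT JOIN keeps every row from tickets (the left table); where agent_id has no match in agents, the agent columns become NULL. Walk through each ticket:
  - ticket 1 (Login fails): agent_id=NULL, no match -> kept with NULL
  - ticket 2 (Broken link): agent_id=1 -> matches Zoe
  - ticket 3 (Race condition): agent_id=NULL, no match -> kept with NULL
  - ticket 4 (Slow page load): agent_id=4 -> matches Quinn
  - ticket 5 (Stale cache): agent_id=3 -> matches Sam
  - ticket 6 (Timeout error): agent_id=5 -> matches Dana
  - ticket 7 (Export error): agent_id=3 -> matches Sam
All 7 rows appear; 2 have NULL agent.

SQL:
SELECT a.title, b.name AS agent
FROM tickets a
LEFT JOIN agents b ON a.agent_id = b.id

Result:
title          | agent
---------------+------
Login fails    | NULL 
Broken link    | Zoe  
Race condition | NULL 
Slow page load | Quinn
Stale cache    | Sam  
Timeout error  | Dana 
Export error   | Sam  


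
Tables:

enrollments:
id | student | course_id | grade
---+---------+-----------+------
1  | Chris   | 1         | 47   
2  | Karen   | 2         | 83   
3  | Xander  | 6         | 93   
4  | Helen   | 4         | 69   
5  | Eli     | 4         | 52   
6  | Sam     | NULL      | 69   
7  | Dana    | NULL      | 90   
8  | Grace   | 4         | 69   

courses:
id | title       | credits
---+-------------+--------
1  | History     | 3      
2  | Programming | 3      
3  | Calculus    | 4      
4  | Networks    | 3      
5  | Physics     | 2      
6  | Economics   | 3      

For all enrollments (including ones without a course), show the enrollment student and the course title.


LEFT JOIN keeps every row from enrollments (the left table); where course_id has no match in courses, the course columns become NULL. Walk through each enrollment:
  - enrollment 1 (Chris): course_id=1 -> matches History
  - enrollment 2 (Karen): course_id=2 -> matches Programming
  - enrollment 3 (Xander): course_id=6 -> matches Economics
  - enrollment 4 (Helen): course_id=4 -> matches Networks
  - enrollment 5 (Eli): course_id=4 -> matches Networks
  - enrollment 6 (Sam): course_id=NULL, no match -> kept with NULL
  - enrollment 7 (Dana): course_id=NULL, no match -> kept with NULL
  - enrollment 8 (Grace): course_id=4 -> matches Networks
All 8 rows appear; 2 have NULL course.

SQL:
SELECT a.student, b.title AS course
FROM enrollments a
LEFT JOIN courses b ON a.course_id = b.id

Result:
student | course     
--------+------------
Chris   | History    
Karen   | Programming
Xander  | Economics  
Helen   | Networks   
Eli     | Networks   
Sam     | NULL       
Dana    | NULL       
Grace   | Networks   


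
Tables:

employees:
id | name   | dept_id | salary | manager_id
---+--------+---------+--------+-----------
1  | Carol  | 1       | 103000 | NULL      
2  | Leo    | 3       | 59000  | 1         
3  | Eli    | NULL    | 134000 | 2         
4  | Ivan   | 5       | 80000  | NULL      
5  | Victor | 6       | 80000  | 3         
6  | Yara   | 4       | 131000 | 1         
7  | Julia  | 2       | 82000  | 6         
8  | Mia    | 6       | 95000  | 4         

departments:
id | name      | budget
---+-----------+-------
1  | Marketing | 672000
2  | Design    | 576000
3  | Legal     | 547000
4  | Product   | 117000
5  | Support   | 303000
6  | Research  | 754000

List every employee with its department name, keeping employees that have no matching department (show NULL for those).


LEFT JOIN keeps every row from employees (the left table); where dept_id has no match in departments, the department columns become NULL. Walk through each employee:
  - employee 1 (Carol): dept_id=1 -> matches Marketing
  - employee 2 (Leo): dept_id=3 -> matches Legal
  - employee 3 (Eli): dept_id=NULL, no match -> kept with NULL
  - employee 4 (Ivan): dept_id=5 -> matches Support
  - employee 5 (Victor): dept_id=6 -> matches Research
  - employee 6 (Yara): dept_id=4 -> matches Product
  - employee 7 (Julia): dept_id=2 -> matches Design
  - employee 8 (Mia): dept_id=6 -> matches Research
All 8 rows appear; 1 has NULL department.

SQL:
SELECT a.name, b.name AS department
FROM employees a
LEFT JOIN departments b ON a.dept_id = b.id

Result:
name   | department
-------+-----------
Carol  | Marketing 
Leo    | Legal     
Eli    | NULL      
Ivan   | Support   
Victor | Research  
Yara   | Product   
Julia  | Design    
Mia    | Research  


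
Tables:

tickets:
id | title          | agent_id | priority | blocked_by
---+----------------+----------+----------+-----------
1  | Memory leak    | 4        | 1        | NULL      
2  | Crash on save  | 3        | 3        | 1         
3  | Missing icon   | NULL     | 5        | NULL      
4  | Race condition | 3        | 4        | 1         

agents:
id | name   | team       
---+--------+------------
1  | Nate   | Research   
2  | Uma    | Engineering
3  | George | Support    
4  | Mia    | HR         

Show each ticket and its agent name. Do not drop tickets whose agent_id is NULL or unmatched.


LEFT JOIN keeps every row from tickets (the left table); where agent_id has no match in agents, the agent columns become NULL. Walk through each ticket:
  - ticket 1 (Memory leak): agent_id=4 -> matches Mia
  - ticket 2 (Crash on save): agent_id=3 -> matches George
  - ticket 3 (Missing icon): agent_id=NULL, no match -> kept with NULL
  - ticket 4 (Race condition): agent_id=3 -> matches George
All 4 rows appear; 1 has NULL agent.

SQL:
SELECT a.title, b.name AS agent
FROM tickets a
LEFT JOIN agents b ON a.agent_id = b.id

Result:
title          | agent 
---------------+-------
Memory leak    | Mia   
Crash on save  | George
Missing icon   | NULL  
Race condition | George


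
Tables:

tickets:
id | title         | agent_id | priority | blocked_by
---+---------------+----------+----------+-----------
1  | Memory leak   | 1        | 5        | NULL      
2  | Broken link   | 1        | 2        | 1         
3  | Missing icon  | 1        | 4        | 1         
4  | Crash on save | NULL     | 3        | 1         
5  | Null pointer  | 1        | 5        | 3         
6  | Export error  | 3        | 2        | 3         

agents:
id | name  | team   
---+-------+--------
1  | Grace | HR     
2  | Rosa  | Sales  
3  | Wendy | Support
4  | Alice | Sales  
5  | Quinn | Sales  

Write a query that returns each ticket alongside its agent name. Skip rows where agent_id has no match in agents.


INNER JOIN keeps only tickets rows whose agent_id matches an id in agents. Walk through each ticket:
  - ticket 1 (Memory leak): agent_id=1 -> matches Grace
  - ticket 2 (Broken link): agent_id=1 -> matches Grace
  - ticket 3 (Missing icon): agent_id=1 -> matches Grace
  - ticket 4 (Crash on save): agent_id=NULL, no match -> dropped
  - ticket 5 (Null pointer): agent_id=1 -> matches Grace
  - ticket 6 (Export error): agent_id=3 -> matches Wendy
So 1 of 6 rows is dropped.

SQL:
SELECT a.title, b.name AS agent
FROM tickets a
INNER JOIN agents b ON a.agent_id = b.id

Result:
title        | agent
-------------+------
Memory leak  | Grace
Broken link  | Grace
Missing icon | Grace
Null pointer | Grace
Export error | Wendy


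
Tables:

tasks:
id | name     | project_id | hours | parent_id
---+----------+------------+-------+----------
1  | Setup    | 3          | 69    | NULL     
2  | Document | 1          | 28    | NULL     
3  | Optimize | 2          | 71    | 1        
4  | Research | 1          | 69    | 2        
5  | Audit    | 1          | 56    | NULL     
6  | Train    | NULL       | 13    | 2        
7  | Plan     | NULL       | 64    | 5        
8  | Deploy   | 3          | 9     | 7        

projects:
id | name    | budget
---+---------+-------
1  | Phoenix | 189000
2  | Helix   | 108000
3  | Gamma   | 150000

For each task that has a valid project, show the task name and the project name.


INNER JOIN keeps only tasks rows whose project_id matches an id in projects. Walk through each task:
  - task 1 (Setup): project_id=3 -> matches Gamma
  - task 2 (Document): project_id=1 -> matches Phoenix
  - task 3 (Optimize): project_id=2 -> matches Helix
  - task 4 (Research): project_id=1 -> matches Phoenix
  - task 5 (Audit): project_id=1 -> matches Phoenix
  - task 6 (Train): project_id=NULL, no match -> dropped
  - task 7 (Plan): project_id=NULL, no match -> dropped
  - task 8 (Deploy): project_id=3 -> matches Gamma
So 2 of 8 rows are dropped.

SQL:
SELECT a.name, b.name AS project
FROM tasks a
INNER JOIN projects b ON a.project_id = b.id

Result:
name     | project
---------+--------
Setup    | Gamma  
Document | Phoenix
Optimize | Helix  
Research | Phoenix
Audit    | Phoenix
Deploy   | Gamma  


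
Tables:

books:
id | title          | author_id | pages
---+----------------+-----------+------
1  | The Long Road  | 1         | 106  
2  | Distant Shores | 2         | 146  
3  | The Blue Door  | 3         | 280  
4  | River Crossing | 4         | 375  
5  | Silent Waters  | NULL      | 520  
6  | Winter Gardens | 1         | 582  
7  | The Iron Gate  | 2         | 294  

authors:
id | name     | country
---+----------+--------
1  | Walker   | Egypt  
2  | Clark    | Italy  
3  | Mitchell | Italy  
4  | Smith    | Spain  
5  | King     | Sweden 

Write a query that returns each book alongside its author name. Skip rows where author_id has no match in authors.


INNER JOIN keeps only books rows whose author_id matches an id in authors. Walk through each book:
  - book 1 (The Long Road): author_id=1 -> matches Walker
  - book 2 (Distant Shores): author_id=2 -> matches Clark
  - book 3 (The Blue Door): author_id=3 -> matches Mitchell
  - book 4 (River Crossing): author_id=4 -> matches Smith
  - book 5 (Silent Waters): author_id=NULL, no match -> dropped
  - book 6 (Winter Gardens): author_id=1 -> matches Walker
  - book 7 (The Iron Gate): author_id=2 -> matches Clark
So 1 of 7 rows is dropped.

SQL:
SELECT a.title, b.name AS author
FROM books a
INNER JOIN authors b ON a.author_id = b.id

Result:
title          | author  
---------------+---------
The Long Road  | Walker  
Distant Shores | Clark   
The Blue Door  | Mitchell
River Crossing | Smith   
Winter Gardens | Walker  
The Iron Gate  | Clark   


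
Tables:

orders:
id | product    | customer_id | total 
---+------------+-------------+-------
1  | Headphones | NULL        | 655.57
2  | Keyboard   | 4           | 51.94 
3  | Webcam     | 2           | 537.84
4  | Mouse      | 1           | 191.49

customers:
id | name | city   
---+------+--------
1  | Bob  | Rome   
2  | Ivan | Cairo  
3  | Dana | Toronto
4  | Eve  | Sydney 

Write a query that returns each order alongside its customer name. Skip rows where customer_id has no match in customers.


INNER JOIN keeps only orders rows whose customer_id matches an id in customers. Walk through each order:
  - order 1 (Headphones): customer_id=NULL, no match -> dropped
  - order 2 (Keyboard): customer_id=4 -> matches Eve
  - order 3 (Webcam): customer_id=2 -> matches Ivan
  - order 4 (Mouse): customer_id=1 -> matches Bob
So 1 of 4 rows is dropped.

SQL:
SELECT a.product, b.name AS customer
FROM orders a
INNER JOIN customers b ON a.customer_id = b.id

Result:
product  | customer
---------+---------
Keyboard | Eve     
Webcam   | Ivan    
Mouse    | Bob     


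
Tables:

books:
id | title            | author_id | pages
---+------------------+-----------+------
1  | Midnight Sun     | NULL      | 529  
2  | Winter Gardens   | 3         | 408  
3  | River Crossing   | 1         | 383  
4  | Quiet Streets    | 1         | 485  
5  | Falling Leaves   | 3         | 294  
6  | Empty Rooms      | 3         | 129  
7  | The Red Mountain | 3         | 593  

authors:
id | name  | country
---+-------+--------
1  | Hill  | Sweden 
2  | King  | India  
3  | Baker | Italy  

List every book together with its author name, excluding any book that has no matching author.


INNER JOIN keeps only books rows whose author_id matches an id in authors. Walk through each book:
  - book 1 (Midnight Sun): author_id=NULL, no match -> dropped
  - book 2 (Winter Gardens): author_id=3 -> matches Baker
  - book 3 (River Crossing): author_id=1 -> matches Hill
  - book 4 (Quiet Streets): author_id=1 -> matches Hill
  - book 5 (Falling Leaves): author_id=3 -> matches Baker
  - book 6 (Empty Rooms): author_id=3 -> matches Baker
  - book 7 (The Red Mountain): author_id=3 -> matches Baker
So 1 of 7 rows is dropped.

SQL:
SELECT a.title, b.name AS author
FROM books a
INNER JOIN authors b ON a.author_id = b.id

Result:
title            | author
-----------------+-------
Winter Gardens   | Baker 
River Crossing   | Hill  
Quiet Streets    | Hill  
Falling Leaves   | Baker 
Empty Rooms      | Baker 
The Red Mountain | Baker 


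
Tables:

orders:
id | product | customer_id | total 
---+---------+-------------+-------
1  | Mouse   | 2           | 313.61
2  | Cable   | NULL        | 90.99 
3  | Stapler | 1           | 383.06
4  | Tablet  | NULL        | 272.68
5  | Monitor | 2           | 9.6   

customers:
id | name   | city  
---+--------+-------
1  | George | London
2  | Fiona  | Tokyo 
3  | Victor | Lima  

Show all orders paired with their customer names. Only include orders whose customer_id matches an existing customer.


INNER JOIN keeps only orders rows whose customer_id matches an id in customers. Walk through each order:
  - order 1 (Mouse): customer_id=2 -> matches Fiona
  - order 2 (Cable): customer_id=NULL, no match -> dropped
  - order 3 (Stapler): customer_id=1 -> matches George
  - order 4 (Tablet): customer_id=NULL, no match -> dropped
  - order 5 (Monitor): customer_id=2 -> matches Fiona
So 2 of 5 rows are dropped.

SQL:
SELECT a.product, b.name AS customer
FROM orders a
INNER JOIN customers b ON a.customer_id = b.id

Result:
product | customer
--------+---------
Mouse   | Fiona   
Stapler | George  
Monitor | Fiona   


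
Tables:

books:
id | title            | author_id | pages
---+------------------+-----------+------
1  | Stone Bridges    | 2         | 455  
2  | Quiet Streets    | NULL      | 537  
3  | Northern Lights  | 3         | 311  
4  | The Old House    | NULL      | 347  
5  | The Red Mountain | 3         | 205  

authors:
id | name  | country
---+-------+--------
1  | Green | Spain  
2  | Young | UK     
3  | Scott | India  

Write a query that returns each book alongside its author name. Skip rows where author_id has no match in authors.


INNER JOIN keeps only books rows whose author_id matches an id in authors. Walk through each book:
  - book 1 (Stone Bridges): author_id=2 -> matches Young
  - book 2 (Quiet Streets): author_id=NULL, no match -> dropped
  - book 3 (Northern Lights): author_id=3 -> matches Scott
  - book 4 (The Old House): author_id=NULL, no match -> dropped
  - book 5 (The Red Mountain): author_id=3 -> matches Scott
So 2 of 5 rows are dropped.

SQL:
SELECT a.title, b.name AS author
FROM books a
INNER JOIN authors b ON a.author_id = b.id

Result:
title            | author
-----------------+-------
Stone Bridges    | Young 
Northern Lights  | Scott 
The Red Mountain | Scott 
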